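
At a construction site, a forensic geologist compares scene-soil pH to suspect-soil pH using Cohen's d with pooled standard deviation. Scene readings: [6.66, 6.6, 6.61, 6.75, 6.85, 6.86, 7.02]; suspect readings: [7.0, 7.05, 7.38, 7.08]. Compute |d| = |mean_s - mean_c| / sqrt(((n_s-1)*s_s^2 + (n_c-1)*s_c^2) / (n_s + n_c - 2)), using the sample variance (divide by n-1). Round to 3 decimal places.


Pooled-variance Cohen's d for soil pH comparison:
Scene mean = 47.35 / 7 = 6.764286
Suspect mean = 28.51 / 4 = 7.1275
Scene sample variance s_s^2 = 0.023962
Suspect sample variance s_c^2 = 0.029425
Pooled variance = ((n_s-1)*s_s^2 + (n_c-1)*s_c^2) / (n_s + n_c - 2) = 0.025783
Pooled SD = sqrt(0.025783) = 0.160571
Mean difference = -0.363214
|d| = |-0.363214| / 0.160571 = 2.262

2.262


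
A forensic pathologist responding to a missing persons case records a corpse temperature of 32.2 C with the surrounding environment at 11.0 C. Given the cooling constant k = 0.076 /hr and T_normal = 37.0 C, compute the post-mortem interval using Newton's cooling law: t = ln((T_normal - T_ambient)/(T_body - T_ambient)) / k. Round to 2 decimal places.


Using Newton's law of cooling:
t = ln((T_normal - T_ambient) / (T_body - T_ambient)) / k
T_normal - T_ambient = 26.0
T_body - T_ambient = 21.2
Ratio = 1.226415
ln(ratio) = 0.204095
t = 0.204095 / 0.076 = 2.69 hours

2.69


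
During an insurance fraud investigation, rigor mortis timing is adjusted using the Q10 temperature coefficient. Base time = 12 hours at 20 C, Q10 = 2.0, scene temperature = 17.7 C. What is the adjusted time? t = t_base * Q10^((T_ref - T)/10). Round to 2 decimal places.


Rigor mortis time adjustment:
Exponent = (T_ref - T_actual) / 10 = (20 - 17.7) / 10 = 0.23
Q10 factor = 2.0^0.23 = 1.17283
t_adjusted = 12 * 1.17283 = 14.07 hours

14.07


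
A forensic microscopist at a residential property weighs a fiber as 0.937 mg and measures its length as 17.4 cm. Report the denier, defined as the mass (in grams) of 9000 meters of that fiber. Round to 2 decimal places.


Denier calculation:
Mass in grams = 0.937 mg / 1000 = 0.000937 g
Length in meters = 17.4 cm / 100 = 0.174 m
Linear density = mass / length = 0.000937 / 0.174 = 0.00538506 g/m
Denier = (g/m) * 9000 = 0.00538506 * 9000 = 48.47

48.47


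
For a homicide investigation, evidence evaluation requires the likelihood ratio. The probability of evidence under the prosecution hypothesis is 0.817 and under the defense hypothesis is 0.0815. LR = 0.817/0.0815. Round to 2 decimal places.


Likelihood ratio calculation:
LR = P(E|Hp) / P(E|Hd)
LR = 0.817 / 0.0815
LR = 10.02

10.02


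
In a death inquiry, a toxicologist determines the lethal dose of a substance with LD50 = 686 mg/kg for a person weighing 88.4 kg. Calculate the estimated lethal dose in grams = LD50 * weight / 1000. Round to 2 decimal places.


Lethal dose calculation:
Lethal dose = LD50 * body_weight / 1000
= 686 * 88.4 / 1000
= 60642.4 / 1000
= 60.64 g

60.64


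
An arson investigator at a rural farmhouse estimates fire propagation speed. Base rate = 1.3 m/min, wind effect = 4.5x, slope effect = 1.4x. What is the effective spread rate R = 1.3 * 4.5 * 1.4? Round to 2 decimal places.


Fire spread rate calculation:
R = R0 * wind_factor * slope_factor
= 1.3 * 4.5 * 1.4
= 5.85 * 1.4
= 8.19 m/min

8.19


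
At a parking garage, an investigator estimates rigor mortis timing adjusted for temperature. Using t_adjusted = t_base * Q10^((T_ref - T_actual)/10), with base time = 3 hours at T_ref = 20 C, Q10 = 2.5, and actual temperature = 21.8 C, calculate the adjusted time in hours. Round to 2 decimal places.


Rigor mortis time adjustment:
Exponent = (T_ref - T_actual) / 10 = (20 - 21.8) / 10 = -0.18
Q10 factor = 2.5^-0.18 = 0.84795
t_adjusted = 3 * 0.84795 = 2.54 hours

2.54


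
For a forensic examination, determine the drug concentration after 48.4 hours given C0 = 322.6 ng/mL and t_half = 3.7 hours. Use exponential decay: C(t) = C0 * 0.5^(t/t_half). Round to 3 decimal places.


Drug concentration decay:
Number of half-lives = t / t_half = 48.4 / 3.7 = 13.081081
Decay factor = 0.5^13.081081 = 0.0001154
C(t) = 322.6 * 0.0001154 = 0.037 ng/mL

0.037


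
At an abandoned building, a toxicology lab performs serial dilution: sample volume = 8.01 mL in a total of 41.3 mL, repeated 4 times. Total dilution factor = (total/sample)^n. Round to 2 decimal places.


Dilution factor calculation:
Single dilution = V_total / V_sample = 41.3 / 8.01 ≈ 5.156055
Number of dilutions = 4
Total DF = (41.3 / 8.01)^4 (full precision, rounded at the end) = 706.76

706.76


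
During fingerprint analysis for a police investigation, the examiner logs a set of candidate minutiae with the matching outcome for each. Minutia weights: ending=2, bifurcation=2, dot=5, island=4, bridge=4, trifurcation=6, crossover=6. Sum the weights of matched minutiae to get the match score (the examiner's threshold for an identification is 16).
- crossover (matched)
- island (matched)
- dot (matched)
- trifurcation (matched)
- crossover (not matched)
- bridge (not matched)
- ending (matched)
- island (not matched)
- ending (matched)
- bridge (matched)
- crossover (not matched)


Weighted minutiae match score:
  crossover: matched, +6 (running total 6)
  island: matched, +4 (running total 10)
  dot: matched, +5 (running total 15)
  trifurcation: matched, +6 (running total 21)
  crossover: not matched, +0
  bridge: not matched, +0
  ending: matched, +2 (running total 23)
  island: not matched, +0
  ending: matched, +2 (running total 25)
  bridge: matched, +4 (running total 29)
  crossover: not matched, +0
Total score = 29
Threshold = 16; verdict = identification

29


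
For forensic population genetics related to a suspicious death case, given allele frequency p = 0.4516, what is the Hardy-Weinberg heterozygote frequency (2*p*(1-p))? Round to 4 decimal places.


Hardy-Weinberg heterozygote frequency:
q = 1 - p = 1 - 0.4516 = 0.5484
2pq = 2 * 0.4516 * 0.5484 = 0.4953

0.4953


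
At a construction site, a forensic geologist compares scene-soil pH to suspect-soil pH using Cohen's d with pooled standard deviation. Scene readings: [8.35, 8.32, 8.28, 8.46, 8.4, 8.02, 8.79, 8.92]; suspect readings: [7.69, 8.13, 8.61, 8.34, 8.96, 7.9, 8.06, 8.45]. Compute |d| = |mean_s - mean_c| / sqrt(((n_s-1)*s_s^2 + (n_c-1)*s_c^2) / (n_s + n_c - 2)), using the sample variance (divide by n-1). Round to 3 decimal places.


Pooled-variance Cohen's d for soil pH comparison:
Scene mean = 67.54 / 8 = 8.4425
Suspect mean = 66.14 / 8 = 8.2675
Scene sample variance s_s^2 = 0.082764
Suspect sample variance s_c^2 = 0.166564
Pooled variance = ((n_s-1)*s_s^2 + (n_c-1)*s_c^2) / (n_s + n_c - 2) = 0.124664
Pooled SD = sqrt(0.124664) = 0.353078
Mean difference = 0.175
|d| = |0.175| / 0.353078 = 0.496

0.496


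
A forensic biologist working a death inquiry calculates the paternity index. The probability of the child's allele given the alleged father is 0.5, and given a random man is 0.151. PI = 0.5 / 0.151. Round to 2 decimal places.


Paternity Index calculation:
PI = P(allele|father) / P(allele|random)
PI = 0.5 / 0.151
PI = 3.31

3.31


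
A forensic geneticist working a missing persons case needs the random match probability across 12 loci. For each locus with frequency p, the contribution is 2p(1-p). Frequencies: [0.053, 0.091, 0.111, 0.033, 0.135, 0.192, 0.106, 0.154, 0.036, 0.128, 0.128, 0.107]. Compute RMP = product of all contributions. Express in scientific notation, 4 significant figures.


Computing RMP for 12 loci:
Locus 1: 2 * 0.053 * 0.947 = 0.100382
Locus 2: 2 * 0.091 * 0.909 = 0.165438
Locus 3: 2 * 0.111 * 0.889 = 0.197358
Locus 4: 2 * 0.033 * 0.967 = 0.063822
Locus 5: 2 * 0.135 * 0.865 = 0.23355
Locus 6: 2 * 0.192 * 0.808 = 0.310272
Locus 7: 2 * 0.106 * 0.894 = 0.189528
Locus 8: 2 * 0.154 * 0.846 = 0.260568
Locus 9: 2 * 0.036 * 0.964 = 0.069408
Locus 10: 2 * 0.128 * 0.872 = 0.223232
Locus 11: 2 * 0.128 * 0.872 = 0.223232
Locus 12: 2 * 0.107 * 0.893 = 0.191102
RMP = 4.948e-10

4.948e-10


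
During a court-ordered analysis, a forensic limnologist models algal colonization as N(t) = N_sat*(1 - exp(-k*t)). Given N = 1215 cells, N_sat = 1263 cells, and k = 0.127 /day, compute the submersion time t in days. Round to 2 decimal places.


PMSI from diatom colonization curve:
N / N_sat = 1215 / 1263 = 0.961995
1 - N/N_sat = 0.038005
ln(1 - N/N_sat) = -3.270038
t = -ln(1 - N/N_sat) / k = -(-3.270038) / 0.127 = 25.75 days

25.75


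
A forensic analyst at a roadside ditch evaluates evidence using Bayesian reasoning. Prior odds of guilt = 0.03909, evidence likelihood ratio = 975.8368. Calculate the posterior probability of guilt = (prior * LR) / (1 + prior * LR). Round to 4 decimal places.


Bayesian evidence evaluation:
Posterior odds = prior_odds * LR = 0.03909 * 975.8368 = 38.14546
Posterior probability = posterior_odds / (1 + posterior_odds)
= 38.14546 / (1 + 38.14546)
= 38.14546 / 39.14546
= 0.9745

0.9745


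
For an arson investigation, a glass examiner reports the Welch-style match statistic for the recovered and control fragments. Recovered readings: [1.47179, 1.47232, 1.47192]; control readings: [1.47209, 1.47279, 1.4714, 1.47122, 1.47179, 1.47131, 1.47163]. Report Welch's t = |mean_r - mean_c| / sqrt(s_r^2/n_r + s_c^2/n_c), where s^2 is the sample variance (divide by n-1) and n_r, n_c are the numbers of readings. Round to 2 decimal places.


Welch's t-criterion for glass RI comparison:
Recovered mean = sum / n_r = 4.41603 / 3 = 1.47201
Control mean = sum / n_c = 10.30223 / 7 = 1.4717471
Recovered sample variance s_r^2 = 7.63e-08
Control sample variance s_c^2 = 3.0169e-07
Welch SE (unpooled) = sqrt(s_r^2/n_r + s_c^2/n_c) = sqrt(2.54333e-08 + 4.30986e-08) = sqrt(6.85319e-08) = 0.000261786
|mean_r - mean_c| = 0.000262857
t = 0.000262857 / 0.000261786 = 1.00

1.00


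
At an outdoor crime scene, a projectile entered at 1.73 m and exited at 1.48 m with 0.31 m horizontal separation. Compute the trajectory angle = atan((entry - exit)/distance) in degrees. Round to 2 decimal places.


Bullet trajectory angle:
Height difference = 1.73 - 1.48 = 0.25 m
angle = atan(0.25 / 0.31)
angle = atan(0.806452)
angle = 38.88 degrees

38.88


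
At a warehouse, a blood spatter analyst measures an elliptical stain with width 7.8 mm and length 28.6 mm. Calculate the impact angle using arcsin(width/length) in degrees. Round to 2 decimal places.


Blood spatter impact angle calculation:
width / length = 7.8 / 28.6 = 0.272727
angle = arcsin(0.272727)
angle = 15.83 degrees

15.83


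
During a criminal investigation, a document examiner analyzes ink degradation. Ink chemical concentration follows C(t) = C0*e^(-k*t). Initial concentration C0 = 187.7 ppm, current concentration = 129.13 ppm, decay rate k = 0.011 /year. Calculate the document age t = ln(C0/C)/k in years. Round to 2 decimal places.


Document age estimation:
C0/C = 187.7 / 129.13 = 1.453574
ln(C0/C) = 0.374025
t = 0.374025 / 0.011 = 34.00 years

34.00


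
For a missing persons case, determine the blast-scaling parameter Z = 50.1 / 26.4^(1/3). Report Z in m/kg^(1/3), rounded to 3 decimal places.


Scaled distance calculation:
W^(1/3) = 26.4^(1/3) = 2.977611
Z = R / W^(1/3) = 50.1 / 2.977611
Z = 16.826 m/kg^(1/3)

16.826


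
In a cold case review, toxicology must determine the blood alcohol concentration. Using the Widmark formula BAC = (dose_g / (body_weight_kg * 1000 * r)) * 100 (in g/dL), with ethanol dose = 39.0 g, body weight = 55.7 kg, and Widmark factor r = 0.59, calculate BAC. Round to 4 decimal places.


Applying the Widmark formula:
BAC = (dose_g / (body_wt * 1000 * r)) * 100
Denominator = 55.7 * 1000 * 0.59 = 32863
BAC = (39.0 / 32863) * 100
BAC = 0.1187 g/dL

0.1187


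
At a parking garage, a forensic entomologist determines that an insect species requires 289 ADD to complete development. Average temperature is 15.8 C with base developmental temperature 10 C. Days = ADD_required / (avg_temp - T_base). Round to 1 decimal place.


Insect development time:
Effective temperature = avg_temp - T_base = 15.8 - 10 = 5.8 C
Days = ADD / effective_temp = 289 / 5.8 = 49.8 days

49.8


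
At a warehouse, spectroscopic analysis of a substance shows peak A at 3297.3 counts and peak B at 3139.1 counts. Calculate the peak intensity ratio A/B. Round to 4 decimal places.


Spectral peak ratio:
Peak A = 3297.3 counts
Peak B = 3139.1 counts
Ratio = 3297.3 / 3139.1 = 1.0504

1.0504


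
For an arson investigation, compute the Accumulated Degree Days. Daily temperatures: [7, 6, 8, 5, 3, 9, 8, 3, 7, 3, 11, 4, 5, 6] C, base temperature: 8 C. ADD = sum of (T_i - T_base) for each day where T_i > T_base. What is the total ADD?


Computing ADD day by day:
Day 1: max(0, 7 - 8) = 0
Day 2: max(0, 6 - 8) = 0
Day 3: max(0, 8 - 8) = 0
Day 4: max(0, 5 - 8) = 0
Day 5: max(0, 3 - 8) = 0
Day 6: max(0, 9 - 8) = 1
Day 7: max(0, 8 - 8) = 0
Day 8: max(0, 3 - 8) = 0
Day 9: max(0, 7 - 8) = 0
Day 10: max(0, 3 - 8) = 0
Day 11: max(0, 11 - 8) = 3
Day 12: max(0, 4 - 8) = 0
Day 13: max(0, 5 - 8) = 0
Day 14: max(0, 6 - 8) = 0
Total ADD = 4

4


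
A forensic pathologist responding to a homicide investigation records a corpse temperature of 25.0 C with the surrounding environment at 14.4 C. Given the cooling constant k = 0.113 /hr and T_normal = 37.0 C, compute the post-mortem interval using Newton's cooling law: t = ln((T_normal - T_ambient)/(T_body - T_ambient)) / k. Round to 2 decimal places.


Using Newton's law of cooling:
t = ln((T_normal - T_ambient) / (T_body - T_ambient)) / k
T_normal - T_ambient = 22.6
T_body - T_ambient = 10.6
Ratio = 2.132075
ln(ratio) = 0.757096
t = 0.757096 / 0.113 = 6.70 hours

6.70


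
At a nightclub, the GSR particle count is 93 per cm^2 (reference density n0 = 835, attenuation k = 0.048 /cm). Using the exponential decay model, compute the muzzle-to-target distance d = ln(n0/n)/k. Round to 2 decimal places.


GSR distance calculation:
n0/n = 835 / 93 = 8.978495
ln(n0/n) = 2.194832
d = 2.194832 / 0.048 = 45.73 cm

45.73


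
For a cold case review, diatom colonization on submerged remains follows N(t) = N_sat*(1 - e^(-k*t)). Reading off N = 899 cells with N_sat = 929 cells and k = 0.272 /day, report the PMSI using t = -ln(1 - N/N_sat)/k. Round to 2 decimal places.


PMSI from diatom colonization curve:
N / N_sat = 899 / 929 = 0.967707
1 - N/N_sat = 0.032293
ln(1 - N/N_sat) = -3.432905
t = -ln(1 - N/N_sat) / k = -(-3.432905) / 0.272 = 12.62 days

12.62


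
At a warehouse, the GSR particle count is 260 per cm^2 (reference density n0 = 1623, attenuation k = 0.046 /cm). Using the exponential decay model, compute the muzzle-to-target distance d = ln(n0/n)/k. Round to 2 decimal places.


GSR distance calculation:
n0/n = 1623 / 260 = 6.242308
ln(n0/n) = 1.83135
d = 1.83135 / 0.046 = 39.81 cm

39.81


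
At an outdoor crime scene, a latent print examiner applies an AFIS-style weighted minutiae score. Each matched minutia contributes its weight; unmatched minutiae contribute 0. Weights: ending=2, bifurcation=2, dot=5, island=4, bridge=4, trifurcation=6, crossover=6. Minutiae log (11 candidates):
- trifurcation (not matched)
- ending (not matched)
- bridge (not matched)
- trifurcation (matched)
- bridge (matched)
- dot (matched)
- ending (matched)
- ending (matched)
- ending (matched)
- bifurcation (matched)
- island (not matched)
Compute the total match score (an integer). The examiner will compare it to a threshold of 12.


Weighted minutiae match score:
  trifurcation: not matched, +0
  ending: not matched, +0
  bridge: not matched, +0
  trifurcation: matched, +6 (running total 6)
  bridge: matched, +4 (running total 10)
  dot: matched, +5 (running total 15)
  ending: matched, +2 (running total 17)
  ending: matched, +2 (running total 19)
  ending: matched, +2 (running total 21)
  bifurcation: matched, +2 (running total 23)
  island: not matched, +0
Total score = 23
Threshold = 12; verdict = identification

23


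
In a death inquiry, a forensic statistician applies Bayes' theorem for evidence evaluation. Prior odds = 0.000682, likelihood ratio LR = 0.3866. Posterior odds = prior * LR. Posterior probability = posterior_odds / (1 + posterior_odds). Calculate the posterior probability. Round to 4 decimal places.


Bayesian evidence evaluation:
Posterior odds = prior_odds * LR = 0.000682 * 0.3866 = 0.0002636612
Posterior probability = posterior_odds / (1 + posterior_odds)
= 0.0002636612 / (1 + 0.0002636612)
= 0.0002636612 / 1.0002636612
= 0.0003

0.0003


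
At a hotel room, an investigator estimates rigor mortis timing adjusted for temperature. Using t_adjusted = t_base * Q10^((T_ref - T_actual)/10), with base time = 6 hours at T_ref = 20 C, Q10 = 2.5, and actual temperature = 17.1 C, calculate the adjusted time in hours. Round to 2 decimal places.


Rigor mortis time adjustment:
Exponent = (T_ref - T_actual) / 10 = (20 - 17.1) / 10 = 0.29
Q10 factor = 2.5^0.29 = 1.30438
t_adjusted = 6 * 1.30438 = 7.83 hours

7.83


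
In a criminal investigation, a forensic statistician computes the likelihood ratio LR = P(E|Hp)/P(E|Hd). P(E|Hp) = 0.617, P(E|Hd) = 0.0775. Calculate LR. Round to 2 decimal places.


Likelihood ratio calculation:
LR = P(E|Hp) / P(E|Hd)
LR = 0.617 / 0.0775
LR = 7.96

7.96


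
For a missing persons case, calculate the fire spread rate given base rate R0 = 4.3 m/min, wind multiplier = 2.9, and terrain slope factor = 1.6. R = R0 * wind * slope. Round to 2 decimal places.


Fire spread rate calculation:
R = R0 * wind_factor * slope_factor
= 4.3 * 2.9 * 1.6
= 12.47 * 1.6
= 19.95 m/min

19.95


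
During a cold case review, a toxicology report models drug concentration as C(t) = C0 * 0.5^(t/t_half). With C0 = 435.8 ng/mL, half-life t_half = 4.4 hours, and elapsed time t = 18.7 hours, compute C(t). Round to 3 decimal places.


Drug concentration decay:
Number of half-lives = t / t_half = 18.7 / 4.4 = 4.25
Decay factor = 0.5^4.25 = 0.05255603
C(t) = 435.8 * 0.05255603 = 22.904 ng/mL

22.904


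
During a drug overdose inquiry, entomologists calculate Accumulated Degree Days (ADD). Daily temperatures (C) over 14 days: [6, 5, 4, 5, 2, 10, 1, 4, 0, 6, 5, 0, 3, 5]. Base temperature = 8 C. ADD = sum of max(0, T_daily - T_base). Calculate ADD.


Computing ADD day by day:
Day 1: max(0, 6 - 8) = 0
Day 2: max(0, 5 - 8) = 0
Day 3: max(0, 4 - 8) = 0
Day 4: max(0, 5 - 8) = 0
Day 5: max(0, 2 - 8) = 0
Day 6: max(0, 10 - 8) = 2
Day 7: max(0, 1 - 8) = 0
Day 8: max(0, 4 - 8) = 0
Day 9: max(0, 0 - 8) = 0
Day 10: max(0, 6 - 8) = 0
Day 11: max(0, 5 - 8) = 0
Day 12: max(0, 0 - 8) = 0
Day 13: max(0, 3 - 8) = 0
Day 14: max(0, 5 - 8) = 0
Total ADD = 2

2


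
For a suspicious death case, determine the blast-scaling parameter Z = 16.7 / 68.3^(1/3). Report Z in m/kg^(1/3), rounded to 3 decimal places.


Scaled distance calculation:
W^(1/3) = 68.3^(1/3) = 4.087649
Z = R / W^(1/3) = 16.7 / 4.087649
Z = 4.085 m/kg^(1/3)

4.085


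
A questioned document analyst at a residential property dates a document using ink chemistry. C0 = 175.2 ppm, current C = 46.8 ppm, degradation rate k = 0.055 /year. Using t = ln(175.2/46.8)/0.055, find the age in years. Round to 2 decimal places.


Document age estimation:
C0/C = 175.2 / 46.8 = 3.74359
ln(C0/C) = 1.320045
t = 1.320045 / 0.055 = 24.00 years

24.00


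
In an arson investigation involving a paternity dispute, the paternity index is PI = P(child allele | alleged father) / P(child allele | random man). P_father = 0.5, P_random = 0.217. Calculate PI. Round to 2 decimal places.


Paternity Index calculation:
PI = P(allele|father) / P(allele|random)
PI = 0.5 / 0.217
PI = 2.30

2.30


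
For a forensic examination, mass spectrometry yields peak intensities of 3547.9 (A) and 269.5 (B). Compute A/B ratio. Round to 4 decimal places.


Spectral peak ratio:
Peak A = 3547.9 counts
Peak B = 269.5 counts
Ratio = 3547.9 / 269.5 = 13.1647

13.1647


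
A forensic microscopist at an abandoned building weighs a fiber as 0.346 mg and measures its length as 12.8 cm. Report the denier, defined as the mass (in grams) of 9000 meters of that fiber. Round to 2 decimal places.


Denier calculation:
Mass in grams = 0.346 mg / 1000 = 0.000346 g
Length in meters = 12.8 cm / 100 = 0.128 m
Linear density = mass / length = 0.000346 / 0.128 = 0.00270312 g/m
Denier = (g/m) * 9000 = 0.00270312 * 9000 = 24.33

24.33


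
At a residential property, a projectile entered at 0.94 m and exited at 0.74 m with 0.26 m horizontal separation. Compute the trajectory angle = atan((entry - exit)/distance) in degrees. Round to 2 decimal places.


Bullet trajectory angle:
Height difference = 0.94 - 0.74 = 0.2 m
angle = atan(0.2 / 0.26)
angle = atan(0.769231)
angle = 37.57 degrees

37.57


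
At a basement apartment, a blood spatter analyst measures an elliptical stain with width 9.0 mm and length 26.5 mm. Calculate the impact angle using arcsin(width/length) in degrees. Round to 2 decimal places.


Blood spatter impact angle calculation:
width / length = 9.0 / 26.5 = 0.339623
angle = arcsin(0.339623)
angle = 19.85 degrees

19.85


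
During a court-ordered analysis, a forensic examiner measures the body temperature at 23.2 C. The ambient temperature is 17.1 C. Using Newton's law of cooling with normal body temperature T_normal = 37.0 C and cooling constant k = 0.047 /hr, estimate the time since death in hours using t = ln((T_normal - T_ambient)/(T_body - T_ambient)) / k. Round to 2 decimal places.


Using Newton's law of cooling:
t = ln((T_normal - T_ambient) / (T_body - T_ambient)) / k
T_normal - T_ambient = 19.9
T_body - T_ambient = 6.1
Ratio = 3.262295
ln(ratio) = 1.182431
t = 1.182431 / 0.047 = 25.16 hours

25.16


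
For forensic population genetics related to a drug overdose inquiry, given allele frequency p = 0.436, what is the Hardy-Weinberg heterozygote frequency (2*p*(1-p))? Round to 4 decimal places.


Hardy-Weinberg heterozygote frequency:
q = 1 - p = 1 - 0.436 = 0.564
2pq = 2 * 0.436 * 0.564 = 0.4918

0.4918


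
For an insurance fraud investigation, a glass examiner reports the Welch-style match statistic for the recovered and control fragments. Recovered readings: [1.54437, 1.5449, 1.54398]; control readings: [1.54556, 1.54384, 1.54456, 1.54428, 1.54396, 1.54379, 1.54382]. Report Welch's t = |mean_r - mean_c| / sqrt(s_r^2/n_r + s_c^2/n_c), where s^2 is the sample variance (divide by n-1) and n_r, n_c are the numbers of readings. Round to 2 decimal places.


Welch's t-criterion for glass RI comparison:
Recovered mean = sum / n_r = 4.63325 / 3 = 1.5444167
Control mean = sum / n_c = 10.80981 / 7 = 1.5442586
Recovered sample variance s_r^2 = 2.13233e-07
Control sample variance s_c^2 = 4.10214e-07
Welch SE (unpooled) = sqrt(s_r^2/n_r + s_c^2/n_c) = sqrt(7.10778e-08 + 5.8602e-08) = sqrt(1.2968e-07) = 0.000360111
|mean_r - mean_c| = 0.000158095
t = 0.000158095 / 0.000360111 = 0.44

0.44


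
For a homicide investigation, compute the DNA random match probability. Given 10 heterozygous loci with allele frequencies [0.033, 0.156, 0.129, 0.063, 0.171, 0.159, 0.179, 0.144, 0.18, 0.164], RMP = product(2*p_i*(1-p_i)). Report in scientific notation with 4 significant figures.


Computing RMP for 10 loci:
Locus 1: 2 * 0.033 * 0.967 = 0.063822
Locus 2: 2 * 0.156 * 0.844 = 0.263328
Locus 3: 2 * 0.129 * 0.871 = 0.224718
Locus 4: 2 * 0.063 * 0.937 = 0.118062
Locus 5: 2 * 0.171 * 0.829 = 0.283518
Locus 6: 2 * 0.159 * 0.841 = 0.267438
Locus 7: 2 * 0.179 * 0.821 = 0.293918
Locus 8: 2 * 0.144 * 0.856 = 0.246528
Locus 9: 2 * 0.18 * 0.82 = 0.2952
Locus 10: 2 * 0.164 * 0.836 = 0.274208
RMP = 1.983e-07

1.983e-07


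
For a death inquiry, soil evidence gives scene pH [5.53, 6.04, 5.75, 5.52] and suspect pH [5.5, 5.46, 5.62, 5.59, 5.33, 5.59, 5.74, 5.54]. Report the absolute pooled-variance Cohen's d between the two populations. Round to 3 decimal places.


Pooled-variance Cohen's d for soil pH comparison:
Scene mean = 22.84 / 4 = 5.71
Suspect mean = 44.37 / 8 = 5.54625
Scene sample variance s_s^2 = 0.059667
Suspect sample variance s_c^2 = 0.014741
Pooled variance = ((n_s-1)*s_s^2 + (n_c-1)*s_c^2) / (n_s + n_c - 2) = 0.028219
Pooled SD = sqrt(0.028219) = 0.167985
Mean difference = 0.16375
|d| = |0.16375| / 0.167985 = 0.975

0.975


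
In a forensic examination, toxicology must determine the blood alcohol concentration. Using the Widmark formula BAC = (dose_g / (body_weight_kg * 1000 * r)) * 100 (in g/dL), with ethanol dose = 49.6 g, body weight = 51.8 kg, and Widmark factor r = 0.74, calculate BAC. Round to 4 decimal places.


Applying the Widmark formula:
BAC = (dose_g / (body_wt * 1000 * r)) * 100
Denominator = 51.8 * 1000 * 0.74 = 38332
BAC = (49.6 / 38332) * 100
BAC = 0.1294 g/dL

0.1294


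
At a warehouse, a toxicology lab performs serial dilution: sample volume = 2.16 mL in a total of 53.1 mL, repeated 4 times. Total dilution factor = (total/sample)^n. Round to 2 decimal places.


Dilution factor calculation:
Single dilution = V_total / V_sample = 53.1 / 2.16 ≈ 24.583333
Number of dilutions = 4
Total DF = (53.1 / 2.16)^4 (full precision, rounded at the end) = 365227.17

365227.17


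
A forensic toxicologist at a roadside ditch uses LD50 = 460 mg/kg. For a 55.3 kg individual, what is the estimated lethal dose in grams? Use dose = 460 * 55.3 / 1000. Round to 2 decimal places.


Lethal dose calculation:
Lethal dose = LD50 * body_weight / 1000
= 460 * 55.3 / 1000
= 25438 / 1000
= 25.44 g

25.44


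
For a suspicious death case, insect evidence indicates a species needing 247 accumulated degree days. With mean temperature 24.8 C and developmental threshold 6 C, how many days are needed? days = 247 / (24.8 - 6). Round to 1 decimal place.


Insect development time:
Effective temperature = avg_temp - T_base = 24.8 - 6 = 18.8 C
Days = ADD / effective_temp = 247 / 18.8 = 13.1 days

13.1


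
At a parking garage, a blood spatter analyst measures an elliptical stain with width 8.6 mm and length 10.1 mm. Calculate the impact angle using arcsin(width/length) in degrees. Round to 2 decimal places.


Blood spatter impact angle calculation:
width / length = 8.6 / 10.1 = 0.851485
angle = arcsin(0.851485)
angle = 58.37 degrees

58.37


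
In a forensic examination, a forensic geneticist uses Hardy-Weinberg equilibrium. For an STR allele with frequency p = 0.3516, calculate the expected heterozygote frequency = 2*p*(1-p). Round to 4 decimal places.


Hardy-Weinberg heterozygote frequency:
q = 1 - p = 1 - 0.3516 = 0.6484
2pq = 2 * 0.3516 * 0.6484 = 0.4560

0.4560


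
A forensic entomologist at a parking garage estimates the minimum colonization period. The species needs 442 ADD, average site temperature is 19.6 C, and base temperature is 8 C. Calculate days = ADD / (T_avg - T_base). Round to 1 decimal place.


Insect development time:
Effective temperature = avg_temp - T_base = 19.6 - 8 = 11.6 C
Days = ADD / effective_temp = 442 / 11.6 = 38.1 days

38.1


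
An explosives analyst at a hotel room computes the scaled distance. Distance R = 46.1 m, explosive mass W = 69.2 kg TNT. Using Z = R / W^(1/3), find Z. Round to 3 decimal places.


Scaled distance calculation:
W^(1/3) = 69.2^(1/3) = 4.105525
Z = R / W^(1/3) = 46.1 / 4.105525
Z = 11.229 m/kg^(1/3)

11.229


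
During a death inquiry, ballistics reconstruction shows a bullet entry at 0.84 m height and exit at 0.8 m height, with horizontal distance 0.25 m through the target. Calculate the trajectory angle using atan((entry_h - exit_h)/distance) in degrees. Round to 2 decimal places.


Bullet trajectory angle:
Height difference = 0.84 - 0.8 = 0.04 m
angle = atan(0.04 / 0.25)
angle = atan(0.16)
angle = 9.09 degrees

9.09


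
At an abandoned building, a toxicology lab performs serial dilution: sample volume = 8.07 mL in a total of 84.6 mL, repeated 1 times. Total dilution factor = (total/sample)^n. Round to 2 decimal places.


Dilution factor calculation:
Single dilution = V_total / V_sample = 84.6 / 8.07 ≈ 10.483271
Number of dilutions = 1
Total DF = (84.6 / 8.07)^1 (full precision, rounded at the end) = 10.48

10.48


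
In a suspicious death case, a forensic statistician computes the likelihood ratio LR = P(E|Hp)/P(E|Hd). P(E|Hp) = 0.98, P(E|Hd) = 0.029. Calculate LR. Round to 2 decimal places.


Likelihood ratio calculation:
LR = P(E|Hp) / P(E|Hd)
LR = 0.98 / 0.029
LR = 33.79

33.79


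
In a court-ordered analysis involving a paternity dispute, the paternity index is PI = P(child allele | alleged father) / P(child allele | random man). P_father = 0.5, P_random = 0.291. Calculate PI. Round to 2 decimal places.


Paternity Index calculation:
PI = P(allele|father) / P(allele|random)
PI = 0.5 / 0.291
PI = 1.72

1.72


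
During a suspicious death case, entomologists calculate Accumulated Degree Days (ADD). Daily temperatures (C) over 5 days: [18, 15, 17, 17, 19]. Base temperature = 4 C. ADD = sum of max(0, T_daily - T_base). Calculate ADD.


Computing ADD day by day:
Day 1: max(0, 18 - 4) = 14
Day 2: max(0, 15 - 4) = 11
Day 3: max(0, 17 - 4) = 13
Day 4: max(0, 17 - 4) = 13
Day 5: max(0, 19 - 4) = 15
Total ADD = 66

66


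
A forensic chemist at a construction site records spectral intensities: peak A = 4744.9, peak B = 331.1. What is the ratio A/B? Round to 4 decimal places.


Spectral peak ratio:
Peak A = 4744.9 counts
Peak B = 331.1 counts
Ratio = 4744.9 / 331.1 = 14.3307

14.3307


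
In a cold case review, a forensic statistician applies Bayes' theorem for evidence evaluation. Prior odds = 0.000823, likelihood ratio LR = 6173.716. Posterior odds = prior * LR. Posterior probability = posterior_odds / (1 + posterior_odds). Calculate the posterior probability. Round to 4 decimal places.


Bayesian evidence evaluation:
Posterior odds = prior_odds * LR = 0.000823 * 6173.716 = 5.080968
Posterior probability = posterior_odds / (1 + posterior_odds)
= 5.080968 / (1 + 5.080968)
= 5.080968 / 6.080968
= 0.8356

0.8356


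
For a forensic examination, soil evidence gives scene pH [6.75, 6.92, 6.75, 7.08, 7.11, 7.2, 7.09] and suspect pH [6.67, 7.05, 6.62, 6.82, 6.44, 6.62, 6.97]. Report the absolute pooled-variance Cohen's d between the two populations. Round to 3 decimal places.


Pooled-variance Cohen's d for soil pH comparison:
Scene mean = 48.9 / 7 = 6.985714
Suspect mean = 47.19 / 7 = 6.741429
Scene sample variance s_s^2 = 0.032762
Suspect sample variance s_c^2 = 0.046514
Pooled variance = ((n_s-1)*s_s^2 + (n_c-1)*s_c^2) / (n_s + n_c - 2) = 0.039638
Pooled SD = sqrt(0.039638) = 0.199093
Mean difference = 0.244286
|d| = |0.244286| / 0.199093 = 1.227

1.227


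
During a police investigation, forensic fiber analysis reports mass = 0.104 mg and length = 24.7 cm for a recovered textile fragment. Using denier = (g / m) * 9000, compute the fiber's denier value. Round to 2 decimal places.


Denier calculation:
Mass in grams = 0.104 mg / 1000 = 0.000104 g
Length in meters = 24.7 cm / 100 = 0.247 m
Linear density = mass / length = 0.000104 / 0.247 = 0.00042105 g/m
Denier = (g/m) * 9000 = 0.00042105 * 9000 = 3.79

3.79


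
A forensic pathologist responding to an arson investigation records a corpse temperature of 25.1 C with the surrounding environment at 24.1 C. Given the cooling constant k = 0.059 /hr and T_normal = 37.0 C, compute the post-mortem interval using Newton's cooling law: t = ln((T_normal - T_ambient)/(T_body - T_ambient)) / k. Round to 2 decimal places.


Using Newton's law of cooling:
t = ln((T_normal - T_ambient) / (T_body - T_ambient)) / k
T_normal - T_ambient = 12.9
T_body - T_ambient = 1.0
Ratio = 12.9
ln(ratio) = 2.557227
t = 2.557227 / 0.059 = 43.34 hours

43.34


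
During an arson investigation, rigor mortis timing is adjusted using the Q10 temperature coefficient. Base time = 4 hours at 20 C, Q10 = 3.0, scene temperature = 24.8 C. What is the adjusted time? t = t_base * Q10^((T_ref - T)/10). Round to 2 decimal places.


Rigor mortis time adjustment:
Exponent = (T_ref - T_actual) / 10 = (20 - 24.8) / 10 = -0.48
Q10 factor = 3.0^-0.48 = 0.59018
t_adjusted = 4 * 0.59018 = 2.36 hours

2.36


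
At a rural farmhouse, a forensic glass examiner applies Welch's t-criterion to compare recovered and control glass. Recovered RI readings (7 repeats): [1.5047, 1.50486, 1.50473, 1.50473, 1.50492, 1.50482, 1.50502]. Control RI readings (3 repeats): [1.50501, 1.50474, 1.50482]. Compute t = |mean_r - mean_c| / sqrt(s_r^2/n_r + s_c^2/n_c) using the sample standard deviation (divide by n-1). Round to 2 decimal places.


Welch's t-criterion for glass RI comparison:
Recovered mean = sum / n_r = 10.53378 / 7 = 1.5048257
Control mean = sum / n_c = 4.51457 / 3 = 1.5048567
Recovered sample variance s_r^2 = 1.36619e-08
Control sample variance s_c^2 = 1.92333e-08
Welch SE (unpooled) = sqrt(s_r^2/n_r + s_c^2/n_c) = sqrt(1.9517e-09 + 6.41111e-09) = sqrt(8.36281e-09) = 9.14484e-05
|mean_r - mean_c| = 3.09524e-05
t = 3.09524e-05 / 9.14484e-05 = 0.34

0.34


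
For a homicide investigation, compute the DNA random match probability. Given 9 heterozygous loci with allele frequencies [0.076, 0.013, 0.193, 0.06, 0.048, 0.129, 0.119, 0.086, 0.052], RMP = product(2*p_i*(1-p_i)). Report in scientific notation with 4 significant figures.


Computing RMP for 9 loci:
Locus 1: 2 * 0.076 * 0.924 = 0.140448
Locus 2: 2 * 0.013 * 0.987 = 0.025662
Locus 3: 2 * 0.193 * 0.807 = 0.311502
Locus 4: 2 * 0.06 * 0.94 = 0.1128
Locus 5: 2 * 0.048 * 0.952 = 0.091392
Locus 6: 2 * 0.129 * 0.871 = 0.224718
Locus 7: 2 * 0.119 * 0.881 = 0.209678
Locus 8: 2 * 0.086 * 0.914 = 0.157208
Locus 9: 2 * 0.052 * 0.948 = 0.098592
RMP = 8.453e-09

8.453e-09


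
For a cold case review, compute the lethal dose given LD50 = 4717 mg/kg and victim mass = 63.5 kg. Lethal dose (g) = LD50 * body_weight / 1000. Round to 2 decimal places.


Lethal dose calculation:
Lethal dose = LD50 * body_weight / 1000
= 4717 * 63.5 / 1000
= 299529.5 / 1000
= 299.53 g

299.53


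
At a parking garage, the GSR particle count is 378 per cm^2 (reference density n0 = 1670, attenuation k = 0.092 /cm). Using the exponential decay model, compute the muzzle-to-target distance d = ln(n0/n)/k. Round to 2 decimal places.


GSR distance calculation:
n0/n = 1670 / 378 = 4.417989
ln(n0/n) = 1.485685
d = 1.485685 / 0.092 = 16.15 cm

16.15


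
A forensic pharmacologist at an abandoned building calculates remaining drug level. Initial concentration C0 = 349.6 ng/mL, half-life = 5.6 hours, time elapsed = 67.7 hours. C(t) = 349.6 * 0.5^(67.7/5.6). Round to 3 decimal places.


Drug concentration decay:
Number of half-lives = t / t_half = 67.7 / 5.6 = 12.089286
Decay factor = 0.5^12.089286 = 0.00022949
C(t) = 349.6 * 0.00022949 = 0.080 ng/mL

0.080


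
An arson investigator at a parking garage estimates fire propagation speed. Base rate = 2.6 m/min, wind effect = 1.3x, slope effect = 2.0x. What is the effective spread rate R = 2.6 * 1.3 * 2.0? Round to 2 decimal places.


Fire spread rate calculation:
R = R0 * wind_factor * slope_factor
= 2.6 * 1.3 * 2.0
= 3.38 * 2.0
= 6.76 m/min

6.76


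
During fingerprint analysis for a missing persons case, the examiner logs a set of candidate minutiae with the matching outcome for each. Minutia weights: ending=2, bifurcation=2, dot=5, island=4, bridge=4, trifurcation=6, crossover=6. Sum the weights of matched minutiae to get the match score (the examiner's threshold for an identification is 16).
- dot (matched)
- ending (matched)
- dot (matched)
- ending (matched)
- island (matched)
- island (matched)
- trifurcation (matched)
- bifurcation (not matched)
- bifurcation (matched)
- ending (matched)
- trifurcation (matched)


Weighted minutiae match score:
  dot: matched, +5 (running total 5)
  ending: matched, +2 (running total 7)
  dot: matched, +5 (running total 12)
  ending: matched, +2 (running total 14)
  island: matched, +4 (running total 18)
  island: matched, +4 (running total 22)
  trifurcation: matched, +6 (running total 28)
  bifurcation: not matched, +0
  bifurcation: matched, +2 (running total 30)
  ending: matched, +2 (running total 32)
  trifurcation: matched, +6 (running total 38)
Total score = 38
Threshold = 16; verdict = identification

38


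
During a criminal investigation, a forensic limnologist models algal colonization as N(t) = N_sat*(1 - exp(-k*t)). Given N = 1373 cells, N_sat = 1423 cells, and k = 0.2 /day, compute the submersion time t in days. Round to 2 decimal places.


PMSI from diatom colonization curve:
N / N_sat = 1373 / 1423 = 0.964863
1 - N/N_sat = 0.035137
ln(1 - N/N_sat) = -3.348501
t = -ln(1 - N/N_sat) / k = -(-3.348501) / 0.2 = 16.74 days

16.74


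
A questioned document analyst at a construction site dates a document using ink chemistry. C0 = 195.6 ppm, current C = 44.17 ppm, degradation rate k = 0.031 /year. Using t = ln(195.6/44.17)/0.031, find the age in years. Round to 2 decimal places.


Document age estimation:
C0/C = 195.6 / 44.17 = 4.428345
ln(C0/C) = 1.488026
t = 1.488026 / 0.031 = 48.00 years

48.00


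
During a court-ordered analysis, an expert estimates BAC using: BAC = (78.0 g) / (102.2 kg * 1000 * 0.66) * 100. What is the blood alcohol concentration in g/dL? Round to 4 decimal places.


Applying the Widmark formula:
BAC = (dose_g / (body_wt * 1000 * r)) * 100
Denominator = 102.2 * 1000 * 0.66 = 67452
BAC = (78.0 / 67452) * 100
BAC = 0.1156 g/dL

0.1156


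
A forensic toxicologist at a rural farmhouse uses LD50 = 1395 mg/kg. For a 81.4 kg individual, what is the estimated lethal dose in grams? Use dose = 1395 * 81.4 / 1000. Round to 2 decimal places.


Lethal dose calculation:
Lethal dose = LD50 * body_weight / 1000
= 1395 * 81.4 / 1000
= 113553 / 1000
= 113.55 g

113.55


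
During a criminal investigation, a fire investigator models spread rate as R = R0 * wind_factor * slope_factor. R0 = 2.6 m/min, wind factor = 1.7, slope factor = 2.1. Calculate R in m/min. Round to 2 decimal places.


Fire spread rate calculation:
R = R0 * wind_factor * slope_factor
= 2.6 * 1.7 * 2.1
= 4.42 * 2.1
= 9.28 m/min

9.28


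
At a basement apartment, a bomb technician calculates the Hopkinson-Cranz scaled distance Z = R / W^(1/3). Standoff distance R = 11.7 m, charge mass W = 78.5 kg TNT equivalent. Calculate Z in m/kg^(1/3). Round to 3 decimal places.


Scaled distance calculation:
W^(1/3) = 78.5^(1/3) = 4.281769
Z = R / W^(1/3) = 11.7 / 4.281769
Z = 2.733 m/kg^(1/3)

2.733


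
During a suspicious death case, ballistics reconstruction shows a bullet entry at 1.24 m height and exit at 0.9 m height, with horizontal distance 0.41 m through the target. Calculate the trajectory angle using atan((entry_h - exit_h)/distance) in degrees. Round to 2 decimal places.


Bullet trajectory angle:
Height difference = 1.24 - 0.9 = 0.34 m
angle = atan(0.34 / 0.41)
angle = atan(0.829268)
angle = 39.67 degrees

39.67


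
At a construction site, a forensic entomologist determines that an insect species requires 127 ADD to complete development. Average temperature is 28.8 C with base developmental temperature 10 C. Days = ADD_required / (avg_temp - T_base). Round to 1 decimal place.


Insect development time:
Effective temperature = avg_temp - T_base = 28.8 - 10 = 18.8 C
Days = ADD / effective_temp = 127 / 18.8 = 6.8 days

6.8


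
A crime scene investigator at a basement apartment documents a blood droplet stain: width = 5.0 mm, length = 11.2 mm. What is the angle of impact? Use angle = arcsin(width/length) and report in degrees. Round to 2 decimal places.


Blood spatter impact angle calculation:
width / length = 5.0 / 11.2 = 0.446429
angle = arcsin(0.446429)
angle = 26.51 degrees

26.51


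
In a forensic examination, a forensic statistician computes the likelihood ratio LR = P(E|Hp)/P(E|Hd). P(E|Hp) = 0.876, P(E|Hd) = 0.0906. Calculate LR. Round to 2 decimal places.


Likelihood ratio calculation:
LR = P(E|Hp) / P(E|Hd)
LR = 0.876 / 0.0906
LR = 9.67

9.67


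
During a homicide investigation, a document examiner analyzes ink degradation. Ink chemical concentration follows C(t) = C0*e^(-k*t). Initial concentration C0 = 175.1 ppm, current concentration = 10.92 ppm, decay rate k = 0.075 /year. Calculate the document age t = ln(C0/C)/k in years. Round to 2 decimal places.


Document age estimation:
C0/C = 175.1 / 10.92 = 16.034799
ln(C0/C) = 2.774761
t = 2.774761 / 0.075 = 37.00 years

37.00
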